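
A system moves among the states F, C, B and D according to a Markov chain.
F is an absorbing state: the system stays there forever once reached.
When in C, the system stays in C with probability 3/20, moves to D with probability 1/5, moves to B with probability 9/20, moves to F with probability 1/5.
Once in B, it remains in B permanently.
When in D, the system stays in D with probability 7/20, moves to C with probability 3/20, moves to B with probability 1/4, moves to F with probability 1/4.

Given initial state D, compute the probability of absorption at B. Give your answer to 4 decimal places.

0.5359

Let h(s) be the probability of absorption at B starting from transient state s. Then h(B) = 1 and h(F) = 0. By first-step analysis:
h(C) = 0.2·0 + 0.15·h(C) + 0.45·1 + 0.2·h(D)
h(D) = 0.25·0 + 0.15·h(C) + 0.25·1 + 0.35·h(D)
Solving: h(C) = 0.6555, h(D) = 0.5359.
Starting from D, the probability is 0.5359.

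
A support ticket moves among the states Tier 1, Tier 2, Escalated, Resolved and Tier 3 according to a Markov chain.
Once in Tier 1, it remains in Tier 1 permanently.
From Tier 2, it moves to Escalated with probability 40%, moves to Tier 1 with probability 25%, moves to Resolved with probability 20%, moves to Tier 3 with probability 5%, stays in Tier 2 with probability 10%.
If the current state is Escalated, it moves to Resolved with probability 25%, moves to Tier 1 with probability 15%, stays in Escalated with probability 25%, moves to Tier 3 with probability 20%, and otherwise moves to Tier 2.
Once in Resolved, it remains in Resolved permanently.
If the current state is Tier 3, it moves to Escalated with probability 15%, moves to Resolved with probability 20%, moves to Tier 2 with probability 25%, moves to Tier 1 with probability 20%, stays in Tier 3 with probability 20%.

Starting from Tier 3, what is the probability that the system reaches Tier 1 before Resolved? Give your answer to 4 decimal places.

Let h(s) be the probability of absorption at Tier 1 starting from transient state s. Then h(Tier 1) = 1 and h(Resolved) = 0. By first-step analysis:
h(Tier 2) = 0.25·1 + 0.1·h(Tier 2) + 0.4·h(Escalated) + 0.2·0 + 0.05·h(Tier 3)
h(Escalated) = 0.15·1 + 0.15·h(Tier 2) + 0.25·h(Escalated) + 0.25·0 + 0.2·h(Tier 3)
h(Tier 3) = 0.2·1 + 0.25·h(Tier 2) + 0.15·h(Escalated) + 0.2·0 + 0.2·h(Tier 3)
Solving: h(Tier 2) = 0.4951, h(Escalated) = 0.4284, h(Tier 3) = 0.4850.
Starting from Tier 3, the probability is 0.4850.

0.4850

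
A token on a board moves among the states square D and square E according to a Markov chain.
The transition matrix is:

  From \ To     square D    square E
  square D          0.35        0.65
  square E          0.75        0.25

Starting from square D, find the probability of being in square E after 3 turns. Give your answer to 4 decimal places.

0.4940

Propagate the distribution vector 3 turns from square D.
After 0 turns: (1.0000, 0.0000)
After 1 turn: (0.3500, 0.6500)
After 2 turns: (0.6100, 0.3900)
After 3 turns: (0.5060, 0.4940)
P(in square E after 3 turns) = 0.4940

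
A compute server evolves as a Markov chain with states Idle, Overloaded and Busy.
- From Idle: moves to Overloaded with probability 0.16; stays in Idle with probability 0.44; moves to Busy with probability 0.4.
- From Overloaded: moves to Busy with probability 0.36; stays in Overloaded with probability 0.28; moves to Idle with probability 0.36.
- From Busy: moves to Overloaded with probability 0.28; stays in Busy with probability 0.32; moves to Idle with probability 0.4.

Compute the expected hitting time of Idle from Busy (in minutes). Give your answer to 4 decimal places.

2.5720

Let t(s) be the expected number of minutes to first reach Idle from state s, with t(Idle) = 0. Conditioning on the first minute:
t(Overloaded) = 1 + 0.28·t(Overloaded) + 0.36·t(Busy)
t(Busy) = 1 + 0.28·t(Overloaded) + 0.32·t(Busy)
Solving: t(Overloaded) = 2.6749, t(Busy) = 2.5720.
Expected minutes from Busy to Idle: 2.5720.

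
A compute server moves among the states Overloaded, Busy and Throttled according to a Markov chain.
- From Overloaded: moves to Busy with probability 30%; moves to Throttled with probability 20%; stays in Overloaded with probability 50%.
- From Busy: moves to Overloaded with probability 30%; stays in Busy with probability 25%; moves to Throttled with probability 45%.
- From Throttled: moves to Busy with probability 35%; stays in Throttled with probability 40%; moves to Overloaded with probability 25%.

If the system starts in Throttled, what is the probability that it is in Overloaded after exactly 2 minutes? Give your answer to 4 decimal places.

Sum over the intermediate state after 1 minute:
P = P(Throttled→Overloaded)·P(Overloaded→Overloaded) + P(Throttled→Busy)·P(Busy→Overloaded) + P(Throttled→Throttled)·P(Throttled→Overloaded)
  = 0.25×0.5 + 0.35×0.3 + 0.4×0.25
  = 0.1250 + 0.1050 + 0.1000 = 0.3300

0.3300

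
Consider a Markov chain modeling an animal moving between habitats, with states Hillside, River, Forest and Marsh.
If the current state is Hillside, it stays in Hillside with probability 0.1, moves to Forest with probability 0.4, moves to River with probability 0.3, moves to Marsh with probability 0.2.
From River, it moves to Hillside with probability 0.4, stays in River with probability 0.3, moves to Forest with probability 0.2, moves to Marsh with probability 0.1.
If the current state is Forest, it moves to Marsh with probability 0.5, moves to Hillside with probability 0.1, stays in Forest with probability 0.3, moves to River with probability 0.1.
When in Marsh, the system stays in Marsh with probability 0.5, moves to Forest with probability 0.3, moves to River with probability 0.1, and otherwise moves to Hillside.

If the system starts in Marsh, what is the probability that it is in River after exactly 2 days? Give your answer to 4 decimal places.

0.1400

Propagate the distribution vector 2 days from Marsh.
After 0 days: (0.0000, 0.0000, 0.0000, 1.0000)
After 1 day: (0.1000, 0.1000, 0.3000, 0.5000)
After 2 days: (0.1300, 0.1400, 0.3000, 0.4300)
P(in River after 2 days) = 0.1400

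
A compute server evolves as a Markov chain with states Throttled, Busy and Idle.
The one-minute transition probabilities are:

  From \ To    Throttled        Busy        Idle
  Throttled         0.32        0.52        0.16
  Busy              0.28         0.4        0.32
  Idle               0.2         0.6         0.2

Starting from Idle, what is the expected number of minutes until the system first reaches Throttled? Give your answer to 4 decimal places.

Let t(s) be the expected number of minutes to first reach Throttled from state s, with t(Throttled) = 0. Conditioning on the first minute:
t(Busy) = 1 + 0.4·t(Busy) + 0.32·t(Idle)
t(Idle) = 1 + 0.6·t(Busy) + 0.2·t(Idle)
Solving: t(Busy) = 3.8889, t(Idle) = 4.1667.
Expected minutes from Idle to Throttled: 4.1667.

4.1667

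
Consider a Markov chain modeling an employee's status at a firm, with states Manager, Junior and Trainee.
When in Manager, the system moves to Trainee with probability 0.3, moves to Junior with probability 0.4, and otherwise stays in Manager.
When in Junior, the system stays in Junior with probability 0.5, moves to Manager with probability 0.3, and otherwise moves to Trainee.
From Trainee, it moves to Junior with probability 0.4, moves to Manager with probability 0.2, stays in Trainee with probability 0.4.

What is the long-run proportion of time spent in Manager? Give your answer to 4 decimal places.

Let the stationary distribution be π with π = πP and π_1 + π_2 + π_3 = 1.
π_1 = 0.3·π_1 + 0.3·π_2 + 0.2·π_3
π_2 = 0.4·π_1 + 0.5·π_2 + 0.4·π_3
Solving with the normalization constraint gives π = (0.2716, 0.4444, 0.2840).
So the stationary probability of Manager is 0.2716.

0.2716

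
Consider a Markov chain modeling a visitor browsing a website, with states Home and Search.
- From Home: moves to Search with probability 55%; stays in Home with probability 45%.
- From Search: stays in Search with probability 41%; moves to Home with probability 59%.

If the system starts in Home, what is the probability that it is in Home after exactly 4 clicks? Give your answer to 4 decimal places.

Propagate the distribution vector 4 clicks from Home.
After 0 clicks: (1.0000, 0.0000)
After 1 click: (0.4500, 0.5500)
After 2 clicks: (0.5270, 0.4730)
After 3 clicks: (0.5162, 0.4838)
After 4 clicks: (0.5177, 0.4823)
P(in Home after 4 clicks) = 0.5177

0.5177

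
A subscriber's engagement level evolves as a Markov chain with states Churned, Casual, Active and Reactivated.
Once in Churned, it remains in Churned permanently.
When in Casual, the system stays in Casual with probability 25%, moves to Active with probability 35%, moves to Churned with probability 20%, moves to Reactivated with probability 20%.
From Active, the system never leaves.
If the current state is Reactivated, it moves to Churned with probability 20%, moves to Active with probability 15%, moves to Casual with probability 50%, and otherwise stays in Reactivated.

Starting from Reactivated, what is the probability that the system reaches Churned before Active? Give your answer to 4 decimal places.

0.4651

Let h(s) be the probability of absorption at Churned starting from transient state s. Then h(Churned) = 1 and h(Active) = 0. By first-step analysis:
h(Casual) = 0.2·1 + 0.25·h(Casual) + 0.35·0 + 0.2·h(Reactivated)
h(Reactivated) = 0.2·1 + 0.5·h(Casual) + 0.15·0 + 0.15·h(Reactivated)
Solving: h(Casual) = 0.3907, h(Reactivated) = 0.4651.
Starting from Reactivated, the probability is 0.4651.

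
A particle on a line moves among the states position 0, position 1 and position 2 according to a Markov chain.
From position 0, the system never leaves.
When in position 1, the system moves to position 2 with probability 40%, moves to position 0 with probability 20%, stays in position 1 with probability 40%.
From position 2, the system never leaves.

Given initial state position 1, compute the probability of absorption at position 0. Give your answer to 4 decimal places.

0.3333

Let h(s) be the probability of absorption at position 0 starting from transient state s. Then h(position 0) = 1 and h(position 2) = 0. By first-step analysis:
h(position 1) = 0.2·1 + 0.4·h(position 1) + 0.4·0
Solving: h(position 1) = 0.3333.
Starting from position 1, the probability is 0.3333.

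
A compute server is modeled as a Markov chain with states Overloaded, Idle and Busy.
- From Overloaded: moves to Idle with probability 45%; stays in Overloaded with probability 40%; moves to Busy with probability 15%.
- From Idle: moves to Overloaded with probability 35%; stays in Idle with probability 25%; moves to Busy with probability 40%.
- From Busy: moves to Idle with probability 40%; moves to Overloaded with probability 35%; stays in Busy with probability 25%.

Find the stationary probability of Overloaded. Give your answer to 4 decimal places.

Let the stationary distribution be π with π = πP and π_1 + π_2 + π_3 = 1.
π_1 = 0.4·π_1 + 0.35·π_2 + 0.35·π_3
π_2 = 0.45·π_1 + 0.25·π_2 + 0.4·π_3
Solving with the normalization constraint gives π = (0.3684, 0.3638, 0.2677).
So the stationary probability of Overloaded is 0.3684.

0.3684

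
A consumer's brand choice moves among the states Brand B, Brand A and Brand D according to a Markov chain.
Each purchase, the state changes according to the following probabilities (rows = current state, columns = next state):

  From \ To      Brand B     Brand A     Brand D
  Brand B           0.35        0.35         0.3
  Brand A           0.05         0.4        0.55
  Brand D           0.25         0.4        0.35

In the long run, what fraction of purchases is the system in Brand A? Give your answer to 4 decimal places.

Let the stationary distribution be π with π = πP and π_1 + π_2 + π_3 = 1.
π_1 = 0.35·π_1 + 0.05·π_2 + 0.25·π_3
π_2 = 0.35·π_1 + 0.4·π_2 + 0.4·π_3
Solving with the normalization constraint gives π = (0.1910, 0.3904, 0.4185).
So the stationary probability of Brand A is 0.3904.

0.3904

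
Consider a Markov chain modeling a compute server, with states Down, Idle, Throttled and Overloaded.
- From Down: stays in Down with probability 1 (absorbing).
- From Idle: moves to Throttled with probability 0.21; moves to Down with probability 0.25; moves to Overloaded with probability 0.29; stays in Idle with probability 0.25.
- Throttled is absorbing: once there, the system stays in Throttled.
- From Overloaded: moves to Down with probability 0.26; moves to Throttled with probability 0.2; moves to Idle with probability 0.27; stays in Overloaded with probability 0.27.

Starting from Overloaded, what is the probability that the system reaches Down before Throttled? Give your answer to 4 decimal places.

0.5595

Let h(s) be the probability of absorption at Down starting from transient state s. Then h(Down) = 1 and h(Throttled) = 0. By first-step analysis:
h(Idle) = 0.25·1 + 0.25·h(Idle) + 0.21·0 + 0.29·h(Overloaded)
h(Overloaded) = 0.26·1 + 0.27·h(Idle) + 0.2·0 + 0.27·h(Overloaded)
Solving: h(Idle) = 0.5497, h(Overloaded) = 0.5595.
Starting from Overloaded, the probability is 0.5595.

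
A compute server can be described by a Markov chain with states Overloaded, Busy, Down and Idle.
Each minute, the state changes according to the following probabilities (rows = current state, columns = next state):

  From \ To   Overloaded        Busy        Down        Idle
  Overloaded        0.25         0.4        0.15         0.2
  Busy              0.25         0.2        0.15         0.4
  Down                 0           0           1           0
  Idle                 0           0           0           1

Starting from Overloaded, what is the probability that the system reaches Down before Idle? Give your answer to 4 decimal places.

0.3600

Let h(s) be the probability of absorption at Down starting from transient state s. Then h(Down) = 1 and h(Idle) = 0. By first-step analysis:
h(Overloaded) = 0.25·h(Overloaded) + 0.4·h(Busy) + 0.15·1 + 0.2·0
h(Busy) = 0.25·h(Overloaded) + 0.2·h(Busy) + 0.15·1 + 0.4·0
Solving: h(Overloaded) = 0.3600, h(Busy) = 0.3000.
Starting from Overloaded, the probability is 0.3600.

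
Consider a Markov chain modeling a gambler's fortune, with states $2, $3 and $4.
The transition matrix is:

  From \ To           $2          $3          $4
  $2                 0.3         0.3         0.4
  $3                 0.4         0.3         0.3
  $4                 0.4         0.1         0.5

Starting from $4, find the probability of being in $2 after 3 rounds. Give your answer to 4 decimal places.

0.3640

Propagate the distribution vector 3 rounds from $4.
After 0 rounds: (0.0000, 0.0000, 1.0000)
After 1 round: (0.4000, 0.1000, 0.5000)
After 2 rounds: (0.3600, 0.2000, 0.4400)
After 3 rounds: (0.3640, 0.2120, 0.4240)
P(in $2 after 3 rounds) = 0.3640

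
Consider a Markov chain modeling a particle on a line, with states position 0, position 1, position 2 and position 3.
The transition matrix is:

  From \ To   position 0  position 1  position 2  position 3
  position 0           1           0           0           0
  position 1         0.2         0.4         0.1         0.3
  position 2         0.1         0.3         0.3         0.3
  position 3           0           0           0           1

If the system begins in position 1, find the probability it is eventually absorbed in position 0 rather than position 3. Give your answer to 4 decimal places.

0.3846

Let h(s) be the probability of absorption at position 0 starting from transient state s. Then h(position 0) = 1 and h(position 3) = 0. By first-step analysis:
h(position 1) = 0.2·1 + 0.4·h(position 1) + 0.1·h(position 2) + 0.3·0
h(position 2) = 0.1·1 + 0.3·h(position 1) + 0.3·h(position 2) + 0.3·0
Solving: h(position 1) = 0.3846, h(position 2) = 0.3077.
Starting from position 1, the probability is 0.3846.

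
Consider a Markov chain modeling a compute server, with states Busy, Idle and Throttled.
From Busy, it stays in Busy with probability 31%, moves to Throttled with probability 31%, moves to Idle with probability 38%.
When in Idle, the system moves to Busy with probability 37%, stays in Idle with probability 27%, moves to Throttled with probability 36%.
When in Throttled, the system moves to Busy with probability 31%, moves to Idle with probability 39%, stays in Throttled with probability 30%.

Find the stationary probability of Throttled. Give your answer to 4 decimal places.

Let the stationary distribution be π with π = πP and π_1 + π_2 + π_3 = 1.
π_1 = 0.31·π_1 + 0.37·π_2 + 0.31·π_3
π_2 = 0.38·π_1 + 0.27·π_2 + 0.39·π_3
Solving with the normalization constraint gives π = (0.3307, 0.3453, 0.3240).
So the stationary probability of Throttled is 0.3240.

0.3240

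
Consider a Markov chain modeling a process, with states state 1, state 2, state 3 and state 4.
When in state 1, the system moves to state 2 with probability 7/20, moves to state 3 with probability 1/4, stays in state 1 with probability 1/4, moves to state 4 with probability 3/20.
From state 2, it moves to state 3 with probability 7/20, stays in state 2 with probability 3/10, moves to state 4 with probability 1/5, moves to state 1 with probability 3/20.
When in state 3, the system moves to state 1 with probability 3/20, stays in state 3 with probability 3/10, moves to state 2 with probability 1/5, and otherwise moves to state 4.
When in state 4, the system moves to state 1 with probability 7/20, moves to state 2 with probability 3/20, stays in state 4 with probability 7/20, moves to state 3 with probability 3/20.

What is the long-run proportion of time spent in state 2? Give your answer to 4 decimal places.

0.2450

Let the stationary distribution be π with π = πP and π_1 + π_2 + π_3 + π_4 = 1.
π_1 = 0.25·π_1 + 0.15·π_2 + 0.15·π_3 + 0.35·π_4
π_2 = 0.35·π_1 + 0.3·π_2 + 0.2·π_3 + 0.15·π_4
π_3 = 0.25·π_1 + 0.35·π_2 + 0.3·π_3 + 0.15·π_4
Solving with the normalization constraint gives π = (0.2262, 0.2450, 0.2607, 0.2680).
So the stationary probability of state 2 is 0.2450.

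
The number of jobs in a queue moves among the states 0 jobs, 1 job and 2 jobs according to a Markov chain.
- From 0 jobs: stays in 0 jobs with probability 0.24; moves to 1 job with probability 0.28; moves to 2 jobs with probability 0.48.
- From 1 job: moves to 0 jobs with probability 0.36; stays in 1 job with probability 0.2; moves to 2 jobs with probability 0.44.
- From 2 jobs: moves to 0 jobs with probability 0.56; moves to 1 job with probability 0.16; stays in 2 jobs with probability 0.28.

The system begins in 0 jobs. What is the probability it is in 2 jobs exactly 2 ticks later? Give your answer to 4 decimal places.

Sum over the intermediate state after 1 tick:
P = P(0 jobs→0 jobs)·P(0 jobs→2 jobs) + P(0 jobs→1 job)·P(1 job→2 jobs) + P(0 jobs→2 jobs)·P(2 jobs→2 jobs)
  = 0.24×0.48 + 0.28×0.44 + 0.48×0.28
  = 0.1152 + 0.1232 + 0.1344 = 0.3728

0.3728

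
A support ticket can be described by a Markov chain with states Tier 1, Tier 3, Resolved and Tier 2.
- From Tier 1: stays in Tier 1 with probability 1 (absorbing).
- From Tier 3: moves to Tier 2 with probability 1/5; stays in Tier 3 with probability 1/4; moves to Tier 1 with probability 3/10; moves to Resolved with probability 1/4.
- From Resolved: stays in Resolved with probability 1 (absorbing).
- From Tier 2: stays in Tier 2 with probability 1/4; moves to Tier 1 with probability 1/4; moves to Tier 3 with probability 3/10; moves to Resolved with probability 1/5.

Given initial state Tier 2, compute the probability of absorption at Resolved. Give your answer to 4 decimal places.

Let h(s) be the probability of absorption at Resolved starting from transient state s. Then h(Resolved) = 1 and h(Tier 1) = 0. By first-step analysis:
h(Tier 3) = 0.3·0 + 0.25·h(Tier 3) + 0.25·1 + 0.2·h(Tier 2)
h(Tier 2) = 0.25·0 + 0.3·h(Tier 3) + 0.2·1 + 0.25·h(Tier 2)
Solving: h(Tier 3) = 0.4527, h(Tier 2) = 0.4478.
Starting from Tier 2, the probability is 0.4478.

0.4478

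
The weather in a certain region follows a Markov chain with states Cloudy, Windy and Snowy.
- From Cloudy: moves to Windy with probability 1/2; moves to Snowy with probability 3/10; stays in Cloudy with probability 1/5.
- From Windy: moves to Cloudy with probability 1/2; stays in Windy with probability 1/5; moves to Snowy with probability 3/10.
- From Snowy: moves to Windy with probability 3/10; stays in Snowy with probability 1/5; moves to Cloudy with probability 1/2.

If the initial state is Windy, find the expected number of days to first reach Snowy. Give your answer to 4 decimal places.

3.3333

Let t(s) be the expected number of days to first reach Snowy from state s, with t(Snowy) = 0. Conditioning on the first day:
t(Cloudy) = 1 + 0.2·t(Cloudy) + 0.5·t(Windy)
t(Windy) = 1 + 0.5·t(Cloudy) + 0.2·t(Windy)
Solving: t(Cloudy) = 3.3333, t(Windy) = 3.3333.
Expected days from Windy to Snowy: 3.3333.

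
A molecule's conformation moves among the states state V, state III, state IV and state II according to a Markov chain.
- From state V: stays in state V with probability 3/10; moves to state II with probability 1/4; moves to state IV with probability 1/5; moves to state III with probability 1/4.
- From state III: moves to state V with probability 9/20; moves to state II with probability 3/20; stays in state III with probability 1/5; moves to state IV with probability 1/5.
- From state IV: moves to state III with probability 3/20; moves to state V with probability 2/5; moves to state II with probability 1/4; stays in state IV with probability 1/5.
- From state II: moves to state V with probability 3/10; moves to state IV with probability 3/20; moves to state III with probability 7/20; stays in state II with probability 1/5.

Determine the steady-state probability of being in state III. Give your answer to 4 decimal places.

Let the stationary distribution be π with π = πP and π_1 + π_2 + π_3 + π_4 = 1.
π_1 = 0.3·π_1 + 0.45·π_2 + 0.4·π_3 + 0.3·π_4
π_2 = 0.25·π_1 + 0.2·π_2 + 0.15·π_3 + 0.35·π_4
π_3 = 0.2·π_1 + 0.2·π_2 + 0.2·π_3 + 0.15·π_4
Solving with the normalization constraint gives π = (0.3550, 0.2406, 0.1892, 0.2152).
So the stationary probability of state III is 0.2406.

0.2406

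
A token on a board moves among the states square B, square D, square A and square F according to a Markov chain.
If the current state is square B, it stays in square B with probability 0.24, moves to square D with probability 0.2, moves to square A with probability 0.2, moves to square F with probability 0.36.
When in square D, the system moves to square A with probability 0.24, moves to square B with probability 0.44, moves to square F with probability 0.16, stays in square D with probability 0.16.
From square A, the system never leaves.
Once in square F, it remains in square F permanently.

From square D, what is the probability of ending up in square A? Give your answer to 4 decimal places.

0.4913

Let h(s) be the probability of absorption at square A starting from transient state s. Then h(square A) = 1 and h(square F) = 0. By first-step analysis:
h(square B) = 0.24·h(square B) + 0.2·h(square D) + 0.2·1 + 0.36·0
h(square D) = 0.44·h(square B) + 0.16·h(square D) + 0.24·1 + 0.16·0
Solving: h(square B) = 0.3924, h(square D) = 0.4913.
Starting from square D, the probability is 0.4913.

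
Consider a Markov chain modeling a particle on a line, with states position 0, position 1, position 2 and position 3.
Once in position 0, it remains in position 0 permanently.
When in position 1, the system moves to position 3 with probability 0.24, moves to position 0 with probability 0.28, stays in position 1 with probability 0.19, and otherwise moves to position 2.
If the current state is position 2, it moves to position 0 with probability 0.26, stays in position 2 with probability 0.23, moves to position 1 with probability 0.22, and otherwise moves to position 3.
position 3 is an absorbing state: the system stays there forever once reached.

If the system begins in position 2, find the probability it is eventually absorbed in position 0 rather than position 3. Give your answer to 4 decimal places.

0.4862

Let h(s) be the probability of absorption at position 0 starting from transient state s. Then h(position 0) = 1 and h(position 3) = 0. By first-step analysis:
h(position 1) = 0.28·1 + 0.19·h(position 1) + 0.29·h(position 2) + 0.24·0
h(position 2) = 0.26·1 + 0.22·h(position 1) + 0.23·h(position 2) + 0.29·0
Solving: h(position 1) = 0.5197, h(position 2) = 0.4862.
Starting from position 2, the probability is 0.4862.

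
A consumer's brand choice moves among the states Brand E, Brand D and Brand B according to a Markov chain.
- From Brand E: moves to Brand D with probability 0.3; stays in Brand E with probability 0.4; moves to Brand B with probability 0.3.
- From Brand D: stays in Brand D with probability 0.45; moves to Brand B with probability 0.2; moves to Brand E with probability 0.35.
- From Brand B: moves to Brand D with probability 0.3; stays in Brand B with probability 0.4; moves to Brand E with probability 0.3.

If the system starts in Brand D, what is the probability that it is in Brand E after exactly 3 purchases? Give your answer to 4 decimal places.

0.3541

Propagate the distribution vector 3 purchases from Brand D.
After 0 purchases: (0.0000, 1.0000, 0.0000)
After 1 purchase: (0.3500, 0.4500, 0.2000)
After 2 purchases: (0.3575, 0.3675, 0.2750)
After 3 purchases: (0.3541, 0.3551, 0.2908)
P(in Brand E after 3 purchases) = 0.3541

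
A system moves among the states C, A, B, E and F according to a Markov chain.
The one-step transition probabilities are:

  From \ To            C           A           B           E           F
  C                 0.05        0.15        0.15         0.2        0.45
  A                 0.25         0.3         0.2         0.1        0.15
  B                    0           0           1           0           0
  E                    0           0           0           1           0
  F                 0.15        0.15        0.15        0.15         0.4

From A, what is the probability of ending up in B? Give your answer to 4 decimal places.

Let h(s) be the probability of absorption at B starting from transient state s. Then h(B) = 1 and h(E) = 0. By first-step analysis:
h(C) = 0.05·h(C) + 0.15·h(A) + 0.15·1 + 0.2·0 + 0.45·h(F)
h(A) = 0.25·h(C) + 0.3·h(A) + 0.2·1 + 0.1·0 + 0.15·h(F)
h(F) = 0.15·h(C) + 0.15·h(A) + 0.15·1 + 0.15·0 + 0.4·h(F)
Solving: h(C) = 0.4928, h(A) = 0.5724, h(F) = 0.5163.
Starting from A, the probability is 0.5724.

0.5724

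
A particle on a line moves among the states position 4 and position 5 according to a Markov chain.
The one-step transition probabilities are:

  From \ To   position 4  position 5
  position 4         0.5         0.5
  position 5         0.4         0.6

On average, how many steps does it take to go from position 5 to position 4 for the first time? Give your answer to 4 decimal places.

2.5000

Let t(s) be the expected number of steps to first reach position 4 from state s, with t(position 4) = 0. Conditioning on the first step:
t(position 5) = 1 + 0.6·t(position 5)
Solving: t(position 5) = 2.5000.
Expected steps from position 5 to position 4: 2.5000.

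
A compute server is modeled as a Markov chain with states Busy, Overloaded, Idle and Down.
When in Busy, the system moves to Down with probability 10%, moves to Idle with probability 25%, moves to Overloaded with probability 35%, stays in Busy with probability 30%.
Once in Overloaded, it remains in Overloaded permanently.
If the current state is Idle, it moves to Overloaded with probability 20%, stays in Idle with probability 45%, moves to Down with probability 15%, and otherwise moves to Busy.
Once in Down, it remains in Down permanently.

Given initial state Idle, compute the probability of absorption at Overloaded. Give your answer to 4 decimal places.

Let h(s) be the probability of absorption at Overloaded starting from transient state s. Then h(Overloaded) = 1 and h(Down) = 0. By first-step analysis:
h(Busy) = 0.3·h(Busy) + 0.35·1 + 0.25·h(Idle) + 0.1·0
h(Idle) = 0.2·h(Busy) + 0.2·1 + 0.45·h(Idle) + 0.15·0
Solving: h(Busy) = 0.7239, h(Idle) = 0.6269.
Starting from Idle, the probability is 0.6269.

0.6269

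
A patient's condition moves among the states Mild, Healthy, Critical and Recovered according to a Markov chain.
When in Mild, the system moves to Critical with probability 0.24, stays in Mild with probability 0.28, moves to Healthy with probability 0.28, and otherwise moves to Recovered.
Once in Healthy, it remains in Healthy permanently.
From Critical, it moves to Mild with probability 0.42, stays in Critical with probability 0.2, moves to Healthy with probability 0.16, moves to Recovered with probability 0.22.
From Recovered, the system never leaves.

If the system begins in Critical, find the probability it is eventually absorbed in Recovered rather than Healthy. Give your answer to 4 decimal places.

Let h(s) be the probability of absorption at Recovered starting from transient state s. Then h(Recovered) = 1 and h(Healthy) = 0. By first-step analysis:
h(Mild) = 0.28·h(Mild) + 0.28·0 + 0.24·h(Critical) + 0.2·1
h(Critical) = 0.42·h(Mild) + 0.16·0 + 0.2·h(Critical) + 0.22·1
Solving: h(Mild) = 0.4478, h(Critical) = 0.5101.
Starting from Critical, the probability is 0.5101.

0.5101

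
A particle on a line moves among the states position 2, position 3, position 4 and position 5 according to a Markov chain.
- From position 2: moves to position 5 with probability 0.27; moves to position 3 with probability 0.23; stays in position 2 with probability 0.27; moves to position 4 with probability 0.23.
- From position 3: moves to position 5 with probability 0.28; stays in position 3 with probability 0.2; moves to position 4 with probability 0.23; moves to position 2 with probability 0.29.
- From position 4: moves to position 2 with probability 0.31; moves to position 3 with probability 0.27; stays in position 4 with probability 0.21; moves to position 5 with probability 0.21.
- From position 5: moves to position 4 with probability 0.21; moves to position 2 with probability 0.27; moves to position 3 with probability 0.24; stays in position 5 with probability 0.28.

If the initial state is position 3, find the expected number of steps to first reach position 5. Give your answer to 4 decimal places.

Let t(s) be the expected number of steps to first reach position 5 from state s, with t(position 5) = 0. Conditioning on the first step:
t(position 2) = 1 + 0.27·t(position 2) + 0.23·t(position 3) + 0.23·t(position 4)
t(position 3) = 1 + 0.29·t(position 2) + 0.2·t(position 3) + 0.23·t(position 4)
t(position 4) = 1 + 0.31·t(position 2) + 0.27·t(position 3) + 0.21·t(position 4)
Solving: t(position 2) = 3.8641, t(position 3) = 3.8266, t(position 4) = 4.0899.
Expected steps from position 3 to position 5: 3.8266.

3.8266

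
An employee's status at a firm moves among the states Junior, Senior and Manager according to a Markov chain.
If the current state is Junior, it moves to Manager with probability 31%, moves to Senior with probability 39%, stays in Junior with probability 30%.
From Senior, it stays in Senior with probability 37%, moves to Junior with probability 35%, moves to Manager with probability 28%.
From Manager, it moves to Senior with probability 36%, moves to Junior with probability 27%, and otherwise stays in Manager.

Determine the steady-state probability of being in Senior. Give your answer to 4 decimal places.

0.3730

Let the stationary distribution be π with π = πP and π_1 + π_2 + π_3 = 1.
π_1 = 0.3·π_1 + 0.35·π_2 + 0.27·π_3
π_2 = 0.39·π_1 + 0.37·π_2 + 0.36·π_3
Solving with the normalization constraint gives π = (0.3091, 0.3730, 0.3179).
So the stationary probability of Senior is 0.3730.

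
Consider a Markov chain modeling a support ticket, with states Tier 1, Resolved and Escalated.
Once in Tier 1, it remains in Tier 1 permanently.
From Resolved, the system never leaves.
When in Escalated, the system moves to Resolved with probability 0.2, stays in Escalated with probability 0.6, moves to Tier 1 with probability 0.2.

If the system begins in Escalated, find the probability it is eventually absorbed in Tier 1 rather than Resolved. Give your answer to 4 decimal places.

Let h(s) be the probability of absorption at Tier 1 starting from transient state s. Then h(Tier 1) = 1 and h(Resolved) = 0. By first-step analysis:
h(Escalated) = 0.2·1 + 0.2·0 + 0.6·h(Escalated)
Solving: h(Escalated) = 0.5000.
Starting from Escalated, the probability is 0.5000.

0.5000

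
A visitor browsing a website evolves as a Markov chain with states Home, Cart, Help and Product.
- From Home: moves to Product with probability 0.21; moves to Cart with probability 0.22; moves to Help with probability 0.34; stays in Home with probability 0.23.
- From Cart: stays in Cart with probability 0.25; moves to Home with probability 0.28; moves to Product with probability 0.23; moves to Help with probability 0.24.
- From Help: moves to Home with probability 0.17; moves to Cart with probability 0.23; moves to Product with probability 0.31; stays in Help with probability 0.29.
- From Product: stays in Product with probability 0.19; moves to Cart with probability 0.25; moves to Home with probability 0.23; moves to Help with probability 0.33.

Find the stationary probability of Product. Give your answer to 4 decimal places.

Let the stationary distribution be π with π = πP and π_1 + π_2 + π_3 + π_4 = 1.
π_1 = 0.23·π_1 + 0.28·π_2 + 0.17·π_3 + 0.23·π_4
π_2 = 0.22·π_1 + 0.25·π_2 + 0.23·π_3 + 0.25·π_4
π_3 = 0.34·π_1 + 0.24·π_2 + 0.29·π_3 + 0.33·π_4
Solving with the normalization constraint gives π = (0.2239, 0.2373, 0.2989, 0.2398).
So the stationary probability of Product is 0.2398.

0.2398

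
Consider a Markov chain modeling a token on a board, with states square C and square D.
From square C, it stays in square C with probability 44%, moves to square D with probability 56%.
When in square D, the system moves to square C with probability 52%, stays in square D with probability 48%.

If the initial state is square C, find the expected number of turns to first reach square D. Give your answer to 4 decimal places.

Let t(s) be the expected number of turns to first reach square D from state s, with t(square D) = 0. Conditioning on the first turn:
t(square C) = 1 + 0.44·t(square C)
Solving: t(square C) = 1.7857.
Expected turns from square C to square D: 1.7857.

1.7857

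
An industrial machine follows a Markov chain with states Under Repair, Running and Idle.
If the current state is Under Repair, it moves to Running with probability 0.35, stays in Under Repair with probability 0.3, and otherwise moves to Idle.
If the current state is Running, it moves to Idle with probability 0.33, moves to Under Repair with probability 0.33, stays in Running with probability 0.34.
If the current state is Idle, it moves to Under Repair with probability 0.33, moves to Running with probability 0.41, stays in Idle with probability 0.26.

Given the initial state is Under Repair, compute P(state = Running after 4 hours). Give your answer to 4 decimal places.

Propagate the distribution vector 4 hours from Under Repair.
After 0 hours: (1.0000, 0.0000, 0.0000)
After 1 hour: (0.3000, 0.3500, 0.3500)
After 2 hours: (0.3210, 0.3675, 0.3115)
After 3 hours: (0.3204, 0.3650, 0.3146)
After 4 hours: (0.3204, 0.3652, 0.3144)
P(in Running after 4 hours) = 0.3652

0.3652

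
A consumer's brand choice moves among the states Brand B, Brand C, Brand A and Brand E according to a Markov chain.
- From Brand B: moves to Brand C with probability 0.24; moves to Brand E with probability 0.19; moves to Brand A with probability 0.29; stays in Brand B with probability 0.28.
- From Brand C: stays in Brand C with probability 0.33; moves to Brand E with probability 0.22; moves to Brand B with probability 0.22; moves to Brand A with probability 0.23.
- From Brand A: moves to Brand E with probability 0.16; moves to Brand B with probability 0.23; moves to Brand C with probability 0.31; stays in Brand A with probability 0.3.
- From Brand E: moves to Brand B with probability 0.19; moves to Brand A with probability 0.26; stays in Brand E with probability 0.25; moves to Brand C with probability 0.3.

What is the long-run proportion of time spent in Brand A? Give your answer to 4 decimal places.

0.2687

Let the stationary distribution be π with π = πP and π_1 + π_2 + π_3 + π_4 = 1.
π_1 = 0.28·π_1 + 0.22·π_2 + 0.23·π_3 + 0.19·π_4
π_2 = 0.24·π_1 + 0.33·π_2 + 0.31·π_3 + 0.3·π_4
π_3 = 0.29·π_1 + 0.23·π_2 + 0.3·π_3 + 0.26·π_4
Solving with the normalization constraint gives π = (0.2304, 0.2978, 0.2687, 0.2031).
So the stationary probability of Brand A is 0.2687.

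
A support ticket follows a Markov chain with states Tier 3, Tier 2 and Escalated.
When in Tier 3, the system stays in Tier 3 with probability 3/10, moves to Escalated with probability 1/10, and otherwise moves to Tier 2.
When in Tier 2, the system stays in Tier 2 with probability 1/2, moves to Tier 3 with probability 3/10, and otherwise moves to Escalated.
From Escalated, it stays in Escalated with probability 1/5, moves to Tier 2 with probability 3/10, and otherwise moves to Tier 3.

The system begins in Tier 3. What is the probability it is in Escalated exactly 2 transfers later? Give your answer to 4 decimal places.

0.1700

Sum over the intermediate state after 1 transfer:
P = P(Tier 3→Tier 3)·P(Tier 3→Escalated) + P(Tier 3→Tier 2)·P(Tier 2→Escalated) + P(Tier 3→Escalated)·P(Escalated→Escalated)
  = 0.3×0.1 + 0.6×0.2 + 0.1×0.2
  = 0.0300 + 0.1200 + 0.0200 = 0.1700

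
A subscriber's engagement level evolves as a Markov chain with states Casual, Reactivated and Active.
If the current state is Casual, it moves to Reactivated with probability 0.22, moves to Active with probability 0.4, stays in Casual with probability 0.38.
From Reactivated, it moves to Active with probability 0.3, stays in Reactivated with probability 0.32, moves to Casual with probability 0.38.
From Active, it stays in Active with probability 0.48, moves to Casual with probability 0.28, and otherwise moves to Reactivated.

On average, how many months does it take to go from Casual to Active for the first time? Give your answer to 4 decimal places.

Let t(s) be the expected number of months to first reach Active from state s, with t(Active) = 0. Conditioning on the first month:
t(Casual) = 1 + 0.38·t(Casual) + 0.22·t(Reactivated)
t(Reactivated) = 1 + 0.38·t(Casual) + 0.32·t(Reactivated)
Solving: t(Casual) = 2.6627, t(Reactivated) = 2.9586.
Expected months from Casual to Active: 2.6627.

2.6627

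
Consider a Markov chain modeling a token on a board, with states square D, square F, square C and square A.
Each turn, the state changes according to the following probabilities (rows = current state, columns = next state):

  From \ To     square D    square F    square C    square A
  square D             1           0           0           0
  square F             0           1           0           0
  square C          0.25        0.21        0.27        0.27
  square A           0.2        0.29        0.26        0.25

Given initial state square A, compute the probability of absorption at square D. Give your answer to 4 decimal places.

0.4421

Let h(s) be the probability of absorption at square D starting from transient state s. Then h(square D) = 1 and h(square F) = 0. By first-step analysis:
h(square C) = 0.25·1 + 0.21·0 + 0.27·h(square C) + 0.27·h(square A)
h(square A) = 0.2·1 + 0.29·0 + 0.26·h(square C) + 0.25·h(square A)
Solving: h(square C) = 0.5060, h(square A) = 0.4421.
Starting from square A, the probability is 0.4421.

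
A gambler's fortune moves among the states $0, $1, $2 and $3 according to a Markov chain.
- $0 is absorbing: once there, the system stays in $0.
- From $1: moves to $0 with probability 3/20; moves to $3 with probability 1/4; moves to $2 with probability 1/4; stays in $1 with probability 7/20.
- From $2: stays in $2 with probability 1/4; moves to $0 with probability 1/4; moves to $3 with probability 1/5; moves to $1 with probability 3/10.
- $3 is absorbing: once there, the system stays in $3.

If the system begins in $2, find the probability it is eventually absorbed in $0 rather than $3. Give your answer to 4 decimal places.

0.5030

Let h(s) be the probability of absorption at $0 starting from transient state s. Then h($0) = 1 and h($3) = 0. By first-step analysis:
h($1) = 0.15·1 + 0.35·h($1) + 0.25·h($2) + 0.25·0
h($2) = 0.25·1 + 0.3·h($1) + 0.25·h($2) + 0.2·0
Solving: h($1) = 0.4242, h($2) = 0.5030.
Starting from $2, the probability is 0.5030.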